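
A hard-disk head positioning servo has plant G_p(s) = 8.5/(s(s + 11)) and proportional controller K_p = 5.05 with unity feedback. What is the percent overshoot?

From 1 + K_pG_p(s) = 0: s² + 11s + 42.92 = 0 ⇒ ω_n = 6.552, ζ = 0.8395.
%OS = 100·exp(−πζ/√(1−ζ²)) = 100·exp(−π·0.8395/√0.2953) = 0.78%.

0.78%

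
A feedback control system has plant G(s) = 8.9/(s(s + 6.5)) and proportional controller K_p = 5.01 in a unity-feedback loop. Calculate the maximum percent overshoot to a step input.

Closed-loop characteristic equation: s² + 6.5s + 44.59 = 0, so ω_n = 6.677 rad/s and ζ = 6.5/(2·6.677) = 0.4867.
%OS = 100·exp(−πζ/√(1−ζ²)) = 100·exp(−π·0.4867/√0.7631) = 17.4%.

17.4%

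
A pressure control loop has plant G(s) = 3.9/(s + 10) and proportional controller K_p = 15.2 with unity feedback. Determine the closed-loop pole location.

s = -69.28

Closed-loop transfer function: T(s) = K_p·G(s)/(1 + K_p·G(s)) = 59.28/(s + 10 + 59.28) = 59.28/(s + 69.28).
The closed-loop pole is at s = −69.28.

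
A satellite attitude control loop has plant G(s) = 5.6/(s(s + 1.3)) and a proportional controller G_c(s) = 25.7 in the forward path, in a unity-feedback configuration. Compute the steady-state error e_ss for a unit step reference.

The open loop G_c(s)G(s) has a pole at the origin (type 1), so the static position error constant is infinite and e_ss = 1/(1+∞) = 0.

0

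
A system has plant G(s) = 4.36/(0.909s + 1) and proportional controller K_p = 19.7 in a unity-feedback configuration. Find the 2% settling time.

T_s ≈ 0.0418 s

Closed loop: T(s) = K_p·G/(1+K_p·G) = 85.89/(0.909s + 1 + 85.89), with pole at s = −(1 + 85.89)/0.909 = −95.59.
τ = 1/95.59 = 0.01046 s, so 2% settling time ≈ 4τ = 0.0418 s.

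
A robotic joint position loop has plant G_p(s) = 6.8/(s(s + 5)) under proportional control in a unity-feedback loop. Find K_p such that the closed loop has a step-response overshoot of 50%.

From %OS = 100·exp(−πζ/√(1−ζ²)) = 50%, ζ = −ln(0.5)/√(π²+ln²(0.5)) = 0.2155.
Characteristic equation s² + 5s + 6.8K_p = 0 gives ζ = 5/(2√(6.8K_p)).
Setting ζ = 0.2155: √(6.8K_p) = 5/(2·0.2155) = 11.6, so K_p = 134.6/6.8 = 19.8.

K_p = 19.8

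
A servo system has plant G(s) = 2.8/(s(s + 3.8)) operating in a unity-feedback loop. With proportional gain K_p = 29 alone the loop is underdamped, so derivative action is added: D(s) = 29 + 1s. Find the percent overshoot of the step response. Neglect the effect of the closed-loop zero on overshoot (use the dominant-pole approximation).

Forward path: (29 + 1s)·2.8/(s(s+3.8)). The closed-loop characteristic equation is s² + (3.8 + 2.8·1)s + 2.8·29 = 0.
That is s² + 6.6s + 81.2 = 0, so ω_n = 9.011 rad/s and ζ = 6.6/(2·9.011) = 0.3662.
%OS = 100·exp(−πζ/√(1−ζ²)) = 29%.

29%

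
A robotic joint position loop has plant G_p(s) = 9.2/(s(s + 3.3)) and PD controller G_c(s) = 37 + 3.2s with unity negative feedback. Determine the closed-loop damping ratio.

ζ = 0.887

Forward path: (37 + 3.2s)·9.2/(s(s+3.3)). The closed-loop characteristic equation is s² + (3.3 + 9.2·3.2)s + 9.2·37 = 0.
That is s² + 32.74s + 340.4 = 0, so ω_n = 18.45 rad/s and ζ = 32.74/(2·18.45) = 0.8873.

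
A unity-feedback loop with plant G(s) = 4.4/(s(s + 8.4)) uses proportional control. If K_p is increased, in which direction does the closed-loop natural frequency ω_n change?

ω_n = √(4.4·K_p), which grows with K_p.

increase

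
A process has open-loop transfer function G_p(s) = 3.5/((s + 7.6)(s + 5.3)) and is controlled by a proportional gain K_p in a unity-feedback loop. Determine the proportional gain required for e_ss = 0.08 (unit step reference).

K_p = 132

The loop is type 0, so e_ss(step) = 1/(1 + K_pos) with K_pos = K_p·G_p(0).
G_p(0) = 0.08689. Require 1/(1 + K_p·0.08689) = 0.08, so 1 + 0.08689·K_p = 12.5.
K_p = (12.5 − 1)/0.08689 = 132.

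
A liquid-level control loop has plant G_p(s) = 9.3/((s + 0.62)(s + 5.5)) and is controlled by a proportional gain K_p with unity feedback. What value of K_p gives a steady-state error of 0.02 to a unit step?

K_p = 18

For a type-0 loop with proportional control, e_ss = 1/(1 + K_p·G_p(0)).
G_p(0) = 2.727. Require 1/(1 + K_p·2.727) = 0.02, so 1 + 2.727·K_p = 50.
K_p = (50 − 1)/2.727 = 18.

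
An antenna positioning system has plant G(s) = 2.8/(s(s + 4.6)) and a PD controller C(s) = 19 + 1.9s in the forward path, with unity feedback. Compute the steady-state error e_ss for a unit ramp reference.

The loop has one pole at the origin (type 1). Velocity error constant K_v = lim_{s→0} s·C(s)G(s) = 19·2.8/4.6 = 11.57.
Steady-state error to a unit ramp: e_ss = 1/K_v = 0.0865.

0.0865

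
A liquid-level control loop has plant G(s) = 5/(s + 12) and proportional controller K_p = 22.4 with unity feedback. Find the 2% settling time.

T_s ≈ 0.0323 s

Closed-loop transfer function: T(s) = K_p·G(s)/(1 + K_p·G(s)) = 112/(s + 12 + 112) = 112/(s + 124).
Time constant τ = 1/124 = 0.008065 s, so the 2% settling time is about 4τ = 0.0323 s.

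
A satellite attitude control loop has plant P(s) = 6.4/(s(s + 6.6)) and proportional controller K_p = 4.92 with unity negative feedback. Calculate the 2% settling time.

The closed-loop denominator s² + 6.6s + 31.49 gives ω_n = √31.49 = 5.611 and ζ = 6.6/(2ω_n) = 0.5881.
2% settling time T_s ≈ 4/(ζω_n) = 4/3.3 = 1.21 s.

T_s ≈ 1.21 s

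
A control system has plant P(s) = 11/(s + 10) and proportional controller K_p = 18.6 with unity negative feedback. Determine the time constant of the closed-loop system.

Closed-loop transfer function: T(s) = K_p·P(s)/(1 + K_p·P(s)) = 204.6/(s + 10 + 204.6) = 204.6/(s + 214.6).
Time constant τ = 1/214.6 = 0.00466 s.

τ = 0.00466 s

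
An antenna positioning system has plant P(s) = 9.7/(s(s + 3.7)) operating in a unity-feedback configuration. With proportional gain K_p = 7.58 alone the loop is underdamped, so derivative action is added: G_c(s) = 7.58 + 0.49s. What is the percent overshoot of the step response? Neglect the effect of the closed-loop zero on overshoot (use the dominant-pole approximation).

16.9%

Forward path: (7.58 + 0.49s)·9.7/(s(s+3.7)). The closed-loop characteristic equation is s² + (3.7 + 9.7·0.49)s + 9.7·7.58 = 0.
That is s² + 8.453s + 73.53 = 0, so ω_n = 8.575 rad/s and ζ = 8.453/(2·8.575) = 0.4929.
%OS = 100·exp(−πζ/√(1−ζ²)) = 16.9%.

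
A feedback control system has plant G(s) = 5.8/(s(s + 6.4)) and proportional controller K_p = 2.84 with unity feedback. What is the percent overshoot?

1.78%

From 1 + K_pG(s) = 0: s² + 6.4s + 16.47 = 0 ⇒ ω_n = 4.059, ζ = 0.7885.
%OS = 100·exp(−πζ/√(1−ζ²)) = 100·exp(−π·0.7885/√0.3783) = 1.78%.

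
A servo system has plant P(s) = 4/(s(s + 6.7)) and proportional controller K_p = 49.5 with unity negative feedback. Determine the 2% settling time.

T_s ≈ 1.19 s

Closed-loop characteristic equation: s² + 6.7s + 198 = 0, so ω_n = 14.07 rad/s and ζ = 6.7/(2·14.07) = 0.2381.
2% settling time T_s ≈ 4/(ζω_n) = 4/3.35 = 1.19 s.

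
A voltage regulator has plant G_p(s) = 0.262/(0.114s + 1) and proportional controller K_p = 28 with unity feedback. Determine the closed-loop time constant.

τ = 0.0137 s

Closed loop: T(s) = K_p·G_p/(1+K_p·G_p) = 7.336/(0.114s + 1 + 7.336), with pole at s = −(1 + 7.336)/0.114 = −73.12.
Closed-loop time constant τ = 1/73.12 = 0.0137 s.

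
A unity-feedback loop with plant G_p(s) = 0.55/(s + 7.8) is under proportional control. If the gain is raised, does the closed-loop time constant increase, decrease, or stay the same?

The closed-loop bandwidth 7.8+K_p·0.55 grows with K_p, so τ shrinks.

decrease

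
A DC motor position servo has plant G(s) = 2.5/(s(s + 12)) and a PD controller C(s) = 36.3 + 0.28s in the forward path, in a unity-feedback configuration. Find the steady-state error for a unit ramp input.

0.132

The loop has one pole at the origin (type 1). Velocity error constant K_v = lim_{s→0} s·C(s)G(s) = 36.3·2.5/12 = 7.562.
Steady-state error to a unit ramp: e_ss = 1/K_v = 0.132.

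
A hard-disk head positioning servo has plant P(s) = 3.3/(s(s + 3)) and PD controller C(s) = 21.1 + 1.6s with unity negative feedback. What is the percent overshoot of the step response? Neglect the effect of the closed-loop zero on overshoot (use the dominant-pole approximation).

16.6%

Forward path: (21.1 + 1.6s)·3.3/(s(s+3)). The closed-loop characteristic equation is s² + (3 + 3.3·1.6)s + 3.3·21.1 = 0.
That is s² + 8.28s + 69.63 = 0, so ω_n = 8.344 rad/s and ζ = 8.28/(2·8.344) = 0.4961.
%OS = 100·exp(−πζ/√(1−ζ²)) = 16.6%.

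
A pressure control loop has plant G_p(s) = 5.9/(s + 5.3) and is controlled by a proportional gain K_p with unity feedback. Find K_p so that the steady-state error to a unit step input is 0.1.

For a type-0 loop with proportional control, e_ss = 1/(1 + K_p·G_p(0)).
G_p(0) = 1.113. Require 1/(1 + K_p·1.113) = 0.1, so 1 + 1.113·K_p = 10.
K_p = (10 − 1)/1.113 = 8.08.

K_p = 8.08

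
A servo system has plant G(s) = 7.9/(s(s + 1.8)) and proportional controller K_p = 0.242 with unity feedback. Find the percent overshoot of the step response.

6.76%

Closed-loop characteristic equation: s² + 1.8s + 1.912 = 0, so ω_n = 1.383 rad/s and ζ = 1.8/(2·1.383) = 0.6509.
%OS = 100·exp(−πζ/√(1−ζ²)) = 100·exp(−π·0.6509/√0.5763) = 6.76%.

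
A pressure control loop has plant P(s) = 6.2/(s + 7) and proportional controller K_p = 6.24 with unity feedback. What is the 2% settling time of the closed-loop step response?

T_s ≈ 0.0876 s

Closed-loop transfer function: T(s) = K_p·P(s)/(1 + K_p·P(s)) = 38.69/(s + 7 + 38.69) = 38.69/(s + 45.69).
Time constant τ = 1/45.69 = 0.02189 s, so the 2% settling time is about 4τ = 0.0876 s.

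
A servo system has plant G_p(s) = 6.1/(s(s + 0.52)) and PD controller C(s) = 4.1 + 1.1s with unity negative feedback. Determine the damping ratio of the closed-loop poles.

ζ = 0.723

Forward path: (4.1 + 1.1s)·6.1/(s(s+0.52)). The closed-loop characteristic equation is s² + (0.52 + 6.1·1.1)s + 6.1·4.1 = 0.
That is s² + 7.23s + 25.01 = 0, so ω_n = 5.001 rad/s and ζ = 7.23/(2·5.001) = 0.7229.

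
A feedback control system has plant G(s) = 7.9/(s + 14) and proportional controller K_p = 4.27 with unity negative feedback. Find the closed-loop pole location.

s = -47.73

Closed-loop transfer function: T(s) = K_p·G(s)/(1 + K_p·G(s)) = 33.73/(s + 14 + 33.73) = 33.73/(s + 47.73).
The closed-loop pole is at s = −47.73.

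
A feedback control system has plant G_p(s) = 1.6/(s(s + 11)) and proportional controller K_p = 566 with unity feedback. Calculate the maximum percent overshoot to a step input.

The closed-loop denominator s² + 11s + 905.6 gives ω_n = √905.6 = 30.09 and ζ = 11/(2ω_n) = 0.1828.
%OS = 100·exp(−πζ/√(1−ζ²)) = 100·exp(−π·0.1828/√0.9666) = 55.8%.

55.8%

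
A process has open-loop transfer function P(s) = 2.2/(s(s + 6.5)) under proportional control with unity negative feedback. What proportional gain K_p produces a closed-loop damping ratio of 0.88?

Closed-loop characteristic equation: s² + 6.5s + K_p·2.2 = 0.
So ω_n = √(2.2K_p) and 2ζω_n = 6.5, giving ζ = 6.5/(2√(2.2K_p)).
Setting ζ = 0.88: √(2.2K_p) = 6.5/(2·0.88) = 3.693, so K_p = 13.64/2.2 = 6.2.

K_p = 6.2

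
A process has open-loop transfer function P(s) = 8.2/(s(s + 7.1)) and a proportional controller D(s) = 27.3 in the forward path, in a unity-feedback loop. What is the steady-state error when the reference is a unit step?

0

The open loop D(s)P(s) has a pole at the origin (type 1), so the static position error constant is infinite and e_ss = 1/(1+∞) = 0.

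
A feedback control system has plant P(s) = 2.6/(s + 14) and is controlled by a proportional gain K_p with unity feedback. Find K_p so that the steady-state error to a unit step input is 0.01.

K_p = 533

The loop is type 0, so e_ss(step) = 1/(1 + K_pos) with K_pos = K_p·P(0).
P(0) = 0.1857. Require 1/(1 + K_p·0.1857) = 0.01, so 1 + 0.1857·K_p = 100.
K_p = (100 − 1)/0.1857 = 533.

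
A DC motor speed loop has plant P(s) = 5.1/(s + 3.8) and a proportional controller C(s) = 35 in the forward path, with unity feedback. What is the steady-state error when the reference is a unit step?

The loop is type 0. Static position error constant K_pos = C(0)·P(0) = 35·1.342 = 46.97.
Steady-state error to a unit step: e_ss = 1/(1+K_pos) = 1/47.97 = 0.0208.

0.0208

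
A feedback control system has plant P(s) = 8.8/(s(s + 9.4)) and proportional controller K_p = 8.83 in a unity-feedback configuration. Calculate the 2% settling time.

T_s ≈ 0.851 s

Closed-loop characteristic equation: s² + 9.4s + 77.7 = 0, so ω_n = 8.815 rad/s and ζ = 9.4/(2·8.815) = 0.5332.
2% settling time T_s ≈ 4/(ζω_n) = 4/4.7 = 0.851 s.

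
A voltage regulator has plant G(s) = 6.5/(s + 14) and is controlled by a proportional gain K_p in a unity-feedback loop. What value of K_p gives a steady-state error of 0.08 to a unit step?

For a type-0 loop with proportional control, e_ss = 1/(1 + K_p·G(0)).
G(0) = 0.4643. Require 1/(1 + K_p·0.4643) = 0.08, so 1 + 0.4643·K_p = 12.5.
K_p = (12.5 − 1)/0.4643 = 24.8.

K_p = 24.8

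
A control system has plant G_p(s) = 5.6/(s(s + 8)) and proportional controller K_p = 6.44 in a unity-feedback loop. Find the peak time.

T_p = 0.701 s

From 1 + K_pG_p(s) = 0: s² + 8s + 36.06 = 0 ⇒ ω_n = 6.005, ζ = 0.6661.
Damped frequency ω_d = ω_n√(1−ζ²) = 4.479 rad/s, so peak time T_p = π/ω_d = 0.701 s.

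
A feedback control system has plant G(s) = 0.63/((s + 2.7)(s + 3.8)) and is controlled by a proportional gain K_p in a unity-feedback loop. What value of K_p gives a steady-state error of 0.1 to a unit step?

K_p = 147

The loop is type 0, so e_ss(step) = 1/(1 + K_pos) with K_pos = K_p·G(0).
G(0) = 0.0614. Require 1/(1 + K_p·0.0614) = 0.1, so 1 + 0.0614·K_p = 10.
K_p = (10 − 1)/0.0614 = 147.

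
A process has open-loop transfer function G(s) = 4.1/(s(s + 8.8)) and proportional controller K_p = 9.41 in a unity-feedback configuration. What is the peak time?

T_p = 0.717 s

From 1 + K_pG(s) = 0: s² + 8.8s + 38.58 = 0 ⇒ ω_n = 6.211, ζ = 0.7084.
Damped frequency ω_d = ω_n√(1−ζ²) = 4.384 rad/s, so peak time T_p = π/ω_d = 0.717 s.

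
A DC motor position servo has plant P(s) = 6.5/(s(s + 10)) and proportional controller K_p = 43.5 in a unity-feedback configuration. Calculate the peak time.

T_p = 0.196 s

Closed-loop characteristic equation: s² + 10s + 282.8 = 0, so ω_n = 16.82 rad/s and ζ = 10/(2·16.82) = 0.2974.
Damped frequency ω_d = ω_n√(1−ζ²) = 16.05 rad/s, so peak time T_p = π/ω_d = 0.196 s.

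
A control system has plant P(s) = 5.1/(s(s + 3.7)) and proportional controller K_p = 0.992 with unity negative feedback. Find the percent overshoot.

From 1 + K_pP(s) = 0: s² + 3.7s + 5.059 = 0 ⇒ ω_n = 2.249, ζ = 0.8225.
%OS = 100·exp(−πζ/√(1−ζ²)) = 100·exp(−π·0.8225/√0.3235) = 1.06%.

1.06%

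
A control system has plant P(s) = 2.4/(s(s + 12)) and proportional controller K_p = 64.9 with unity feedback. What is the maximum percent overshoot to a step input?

Closed-loop characteristic equation: s² + 12s + 155.8 = 0, so ω_n = 12.48 rad/s and ζ = 12/(2·12.48) = 0.4808.
%OS = 100·exp(−πζ/√(1−ζ²)) = 100·exp(−π·0.4808/√0.7689) = 17.9%.

17.9%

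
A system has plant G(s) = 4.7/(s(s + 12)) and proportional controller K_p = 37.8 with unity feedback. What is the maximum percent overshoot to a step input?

Closed-loop characteristic equation: s² + 12s + 177.7 = 0, so ω_n = 13.33 rad/s and ζ = 12/(2·13.33) = 0.4501.
%OS = 100·exp(−πζ/√(1−ζ²)) = 100·exp(−π·0.4501/√0.7974) = 20.5%.

20.5%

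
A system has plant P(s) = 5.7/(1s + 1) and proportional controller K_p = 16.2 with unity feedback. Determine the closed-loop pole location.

s = -93.34

Closed loop: T(s) = K_p·P/(1+K_p·P) = 92.34/(1s + 1 + 92.34), with pole at s = −(1 + 92.34)/1 = −93.34.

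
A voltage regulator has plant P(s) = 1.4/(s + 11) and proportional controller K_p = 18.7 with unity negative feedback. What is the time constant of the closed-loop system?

Closed-loop transfer function: T(s) = K_p·P(s)/(1 + K_p·P(s)) = 26.18/(s + 11 + 26.18) = 26.18/(s + 37.18).
Time constant τ = 1/37.18 = 0.0269 s.

τ = 0.0269 s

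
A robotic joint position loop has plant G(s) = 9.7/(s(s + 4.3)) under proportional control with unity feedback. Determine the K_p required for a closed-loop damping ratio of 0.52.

Closed-loop characteristic equation: s² + 4.3s + K_p·9.7 = 0.
So ω_n = √(9.7K_p) and 2ζω_n = 4.3, giving ζ = 4.3/(2√(9.7K_p)).
Setting ζ = 0.52: √(9.7K_p) = 4.3/(2·0.52) = 4.135, so K_p = 17.1/9.7 = 1.76.

K_p = 1.76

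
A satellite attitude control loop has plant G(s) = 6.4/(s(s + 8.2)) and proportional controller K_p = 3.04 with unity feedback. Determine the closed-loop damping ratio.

ζ = 0.93

1 + K_p·G(s) = 0 gives s² + 8.2s + 19.46 = 0.
Matching s² + 2ζω_n s + ω_n²: ω_n = √19.46 = 4.411 rad/s and 2ζω_n = 8.2, so ζ = 8.2/(2·4.411) = 0.93.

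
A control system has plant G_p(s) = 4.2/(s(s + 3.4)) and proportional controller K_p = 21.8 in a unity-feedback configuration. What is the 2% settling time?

From 1 + K_pG_p(s) = 0: s² + 3.4s + 91.56 = 0 ⇒ ω_n = 9.569, ζ = 0.1777.
2% settling time T_s ≈ 4/(ζω_n) = 4/1.7 = 2.35 s.

T_s ≈ 2.35 s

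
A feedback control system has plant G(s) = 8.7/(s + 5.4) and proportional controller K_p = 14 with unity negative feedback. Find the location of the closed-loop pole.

Closed-loop transfer function: T(s) = K_p·G(s)/(1 + K_p·G(s)) = 121.8/(s + 5.4 + 121.8) = 121.8/(s + 127.2).
The closed-loop pole is at s = −127.2.

s = -127.2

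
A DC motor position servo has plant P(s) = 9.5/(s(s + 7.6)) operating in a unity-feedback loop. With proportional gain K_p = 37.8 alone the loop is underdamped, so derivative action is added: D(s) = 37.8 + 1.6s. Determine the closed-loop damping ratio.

ζ = 0.602

Forward path: (37.8 + 1.6s)·9.5/(s(s+7.6)). The closed-loop characteristic equation is s² + (7.6 + 9.5·1.6)s + 9.5·37.8 = 0.
That is s² + 22.8s + 359.1 = 0, so ω_n = 18.95 rad/s and ζ = 22.8/(2·18.95) = 0.6016.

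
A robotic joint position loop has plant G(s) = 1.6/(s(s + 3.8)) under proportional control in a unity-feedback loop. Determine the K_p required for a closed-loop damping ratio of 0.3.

Closed-loop characteristic equation: s² + 3.8s + K_p·1.6 = 0.
So ω_n = √(1.6K_p) and 2ζω_n = 3.8, giving ζ = 3.8/(2√(1.6K_p)).
Setting ζ = 0.3: √(1.6K_p) = 3.8/(2·0.3) = 6.333, so K_p = 40.11/1.6 = 25.1.

K_p = 25.1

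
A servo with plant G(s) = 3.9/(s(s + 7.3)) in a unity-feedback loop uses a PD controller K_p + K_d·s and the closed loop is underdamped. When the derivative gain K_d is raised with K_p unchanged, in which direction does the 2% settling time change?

Characteristic equation s² + (7.3 + 3.9K_d)s + 3.9K_p = 0: raising K_d increases ζω_n = (7.3+3.9K_d)/2 while the loop stays underdamped, so T_s ≈ 4/(ζω_n) decreases.

decrease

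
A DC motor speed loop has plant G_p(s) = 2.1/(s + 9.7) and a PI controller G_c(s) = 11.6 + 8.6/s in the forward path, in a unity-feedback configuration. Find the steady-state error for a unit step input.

The open loop G_c(s)G_p(s) has a pole at the origin (type 1), so the static position error constant is infinite and e_ss = 1/(1+∞) = 0.

0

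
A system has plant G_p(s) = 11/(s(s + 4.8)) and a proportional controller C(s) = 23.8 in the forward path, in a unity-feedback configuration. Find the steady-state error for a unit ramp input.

0.0183

The loop has one pole at the origin (type 1). Velocity error constant K_v = lim_{s→0} s·C(s)G_p(s) = 23.8·11/4.8 = 54.54.
Steady-state error to a unit ramp: e_ss = 1/K_v = 0.0183.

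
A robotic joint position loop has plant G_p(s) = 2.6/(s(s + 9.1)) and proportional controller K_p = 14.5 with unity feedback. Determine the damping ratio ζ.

ζ = 0.741

With unity feedback the closed-loop characteristic equation is s² + 9.1s + 14.5·2.6 = s² + 9.1s + 37.7 = 0.
So ω_n² = 37.7 ⇒ ω_n = 6.14 rad/s, and ζ = 9.1/(2ω_n) = 0.741.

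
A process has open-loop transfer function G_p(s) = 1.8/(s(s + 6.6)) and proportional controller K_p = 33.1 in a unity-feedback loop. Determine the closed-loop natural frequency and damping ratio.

The closed-loop denominator is s(s+6.6) + 33.1·1.8 = s² + 6.6s + 59.58.
Matching s² + 2ζω_n s + ω_n²: ω_n = √59.58 = 7.719 rad/s and 2ζω_n = 6.6, so ζ = 6.6/(2·7.719) = 0.428.

ω_n = 7.72 rad/s, ζ = 0.428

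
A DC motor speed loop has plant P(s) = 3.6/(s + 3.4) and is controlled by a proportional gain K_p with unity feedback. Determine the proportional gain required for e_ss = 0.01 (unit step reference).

Steady-state error for a unit step on this type-0 loop is 1/(1 + K_p·P(0)).
P(0) = 1.059. Require 1/(1 + K_p·1.059) = 0.01, so 1 + 1.059·K_p = 100.
K_p = (100 − 1)/1.059 = 93.5.

K_p = 93.5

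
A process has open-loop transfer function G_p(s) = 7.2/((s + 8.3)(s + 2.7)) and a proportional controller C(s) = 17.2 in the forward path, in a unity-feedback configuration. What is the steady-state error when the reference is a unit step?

The loop is type 0. Static position error constant K_pos = C(0)·G_p(0) = 17.2·0.3213 = 5.526.
Steady-state error to a unit step: e_ss = 1/(1+K_pos) = 1/6.526 = 0.153.

0.153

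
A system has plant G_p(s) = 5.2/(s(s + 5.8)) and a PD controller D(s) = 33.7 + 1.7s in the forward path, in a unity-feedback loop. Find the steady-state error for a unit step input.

0

The open loop D(s)G_p(s) has a pole at the origin (type 1), so the static position error constant is infinite and e_ss = 1/(1+∞) = 0.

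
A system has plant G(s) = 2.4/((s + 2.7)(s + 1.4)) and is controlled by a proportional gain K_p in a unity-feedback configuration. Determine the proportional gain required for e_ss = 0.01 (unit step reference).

K_p = 156

The loop is type 0, so e_ss(step) = 1/(1 + K_pos) with K_pos = K_p·G(0).
G(0) = 0.6349. Require 1/(1 + K_p·0.6349) = 0.01, so 1 + 0.6349·K_p = 100.
K_p = (100 − 1)/0.6349 = 156.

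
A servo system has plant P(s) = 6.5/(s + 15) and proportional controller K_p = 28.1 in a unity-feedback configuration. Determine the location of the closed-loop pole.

Closed-loop transfer function: T(s) = K_p·P(s)/(1 + K_p·P(s)) = 182.7/(s + 15 + 182.7) = 182.7/(s + 197.7).
The closed-loop pole is at s = −197.7.

s = -197.7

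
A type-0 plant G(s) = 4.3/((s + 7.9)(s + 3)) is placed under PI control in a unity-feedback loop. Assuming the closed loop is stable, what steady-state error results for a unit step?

0

The PI controller's integrator makes the forward path type 1, so e_ss to a step is zero.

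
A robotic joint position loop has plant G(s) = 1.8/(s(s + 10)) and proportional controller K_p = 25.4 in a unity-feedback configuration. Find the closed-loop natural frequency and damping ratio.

ω_n = 6.76 rad/s, ζ = 0.739

The closed-loop denominator is s(s+10) + 25.4·1.8 = s² + 10s + 45.72.
So ω_n² = 45.72 ⇒ ω_n = 6.762 rad/s, and ζ = 10/(2ω_n) = 0.739.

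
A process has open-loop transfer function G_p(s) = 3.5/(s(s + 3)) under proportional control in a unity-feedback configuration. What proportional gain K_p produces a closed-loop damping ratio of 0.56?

Closed-loop characteristic equation: s² + 3s + K_p·3.5 = 0.
So ω_n = √(3.5K_p) and 2ζω_n = 3, giving ζ = 3/(2√(3.5K_p)).
Setting ζ = 0.56: √(3.5K_p) = 3/(2·0.56) = 2.679, so K_p = 7.175/3.5 = 2.05.

K_p = 2.05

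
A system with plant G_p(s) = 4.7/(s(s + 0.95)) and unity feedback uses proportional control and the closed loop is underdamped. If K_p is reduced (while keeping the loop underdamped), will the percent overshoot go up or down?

decrease

ζ = 0.95/(2√(4.7K_p)) rises as K_p falls; higher damping means less overshoot.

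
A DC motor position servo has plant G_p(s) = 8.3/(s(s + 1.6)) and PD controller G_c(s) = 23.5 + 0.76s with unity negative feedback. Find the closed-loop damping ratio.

Forward path: (23.5 + 0.76s)·8.3/(s(s+1.6)). The closed-loop characteristic equation is s² + (1.6 + 8.3·0.76)s + 8.3·23.5 = 0.
That is s² + 7.908s + 195.1 = 0, so ω_n = 13.97 rad/s and ζ = 7.908/(2·13.97) = 0.2831.

ζ = 0.283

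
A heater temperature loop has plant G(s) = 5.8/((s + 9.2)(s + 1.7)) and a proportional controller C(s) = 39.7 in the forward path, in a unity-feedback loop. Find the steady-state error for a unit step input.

The loop is type 0. Static position error constant K_pos = C(0)·G(0) = 39.7·0.3708 = 14.72.
Steady-state error to a unit step: e_ss = 1/(1+K_pos) = 1/15.72 = 0.0636.

0.0636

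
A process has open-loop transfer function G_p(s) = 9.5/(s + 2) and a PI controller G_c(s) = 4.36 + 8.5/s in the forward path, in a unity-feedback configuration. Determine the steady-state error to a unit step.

The open loop G_c(s)G_p(s) has a pole at the origin (type 1), so the static position error constant is infinite and e_ss = 1/(1+∞) = 0.

0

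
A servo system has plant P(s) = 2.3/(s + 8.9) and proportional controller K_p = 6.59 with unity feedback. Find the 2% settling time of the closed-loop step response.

Closed-loop transfer function: T(s) = K_p·P(s)/(1 + K_p·P(s)) = 15.16/(s + 8.9 + 15.16) = 15.16/(s + 24.06).
Time constant τ = 1/24.06 = 0.04157 s, so the 2% settling time is about 4τ = 0.166 s.

T_s ≈ 0.166 s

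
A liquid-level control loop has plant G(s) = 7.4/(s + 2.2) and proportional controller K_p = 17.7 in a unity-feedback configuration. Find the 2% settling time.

T_s ≈ 0.03 s

Closed-loop transfer function: T(s) = K_p·G(s)/(1 + K_p·G(s)) = 131/(s + 2.2 + 131) = 131/(s + 133.2).
Time constant τ = 1/133.2 = 0.007509 s, so the 2% settling time is about 4τ = 0.03 s.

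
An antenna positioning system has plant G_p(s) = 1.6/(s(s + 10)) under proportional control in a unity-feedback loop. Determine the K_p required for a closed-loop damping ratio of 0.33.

Closed-loop characteristic equation: s² + 10s + K_p·1.6 = 0.
So ω_n = √(1.6K_p) and 2ζω_n = 10, giving ζ = 10/(2√(1.6K_p)).
Setting ζ = 0.33: √(1.6K_p) = 10/(2·0.33) = 15.15, so K_p = 229.6/1.6 = 143.

K_p = 143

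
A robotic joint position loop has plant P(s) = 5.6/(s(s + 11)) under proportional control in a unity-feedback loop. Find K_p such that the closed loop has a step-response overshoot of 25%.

From %OS = 100·exp(−πζ/√(1−ζ²)) = 25%, ζ = −ln(0.25)/√(π²+ln²(0.25)) = 0.4037.
Characteristic equation s² + 11s + 5.6K_p = 0 gives ζ = 11/(2√(5.6K_p)).
Setting ζ = 0.4037: √(5.6K_p) = 11/(2·0.4037) = 13.62, so K_p = 185.6/5.6 = 33.1.

K_p = 33.1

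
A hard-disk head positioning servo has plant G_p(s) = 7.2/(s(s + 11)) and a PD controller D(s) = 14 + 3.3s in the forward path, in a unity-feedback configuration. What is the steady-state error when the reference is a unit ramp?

0.109

The loop has one pole at the origin (type 1). Velocity error constant K_v = lim_{s→0} s·D(s)G_p(s) = 14·7.2/11 = 9.164.
Steady-state error to a unit ramp: e_ss = 1/K_v = 0.109.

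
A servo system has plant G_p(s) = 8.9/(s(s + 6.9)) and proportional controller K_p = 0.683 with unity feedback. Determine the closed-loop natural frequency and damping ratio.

ω_n = 2.47 rad/s, ζ = 1.4

With unity feedback the closed-loop characteristic equation is s² + 6.9s + 0.683·8.9 = s² + 6.9s + 6.079 = 0.
So ω_n² = 6.079 ⇒ ω_n = 2.466 rad/s, and ζ = 6.9/(2ω_n) = 1.4.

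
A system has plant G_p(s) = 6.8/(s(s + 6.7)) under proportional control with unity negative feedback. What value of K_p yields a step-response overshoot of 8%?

From %OS = 100·exp(−πζ/√(1−ζ²)) = 8%, ζ = −ln(0.08)/√(π²+ln²(0.08)) = 0.6266.
Characteristic equation s² + 6.7s + 6.8K_p = 0 gives ζ = 6.7/(2√(6.8K_p)).
Setting ζ = 0.6266: √(6.8K_p) = 6.7/(2·0.6266) = 5.347, so K_p = 28.59/6.8 = 4.2.

K_p = 4.2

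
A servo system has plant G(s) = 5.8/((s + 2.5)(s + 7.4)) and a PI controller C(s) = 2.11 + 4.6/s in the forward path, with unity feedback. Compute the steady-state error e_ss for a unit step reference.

The open loop C(s)G(s) has a pole at the origin (type 1), so the static position error constant is infinite and e_ss = 1/(1+∞) = 0.

0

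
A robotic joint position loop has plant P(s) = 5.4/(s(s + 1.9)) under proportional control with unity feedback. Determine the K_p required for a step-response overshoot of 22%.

From %OS = 100·exp(−πζ/√(1−ζ²)) = 22%, ζ = −ln(0.22)/√(π²+ln²(0.22)) = 0.4342.
Characteristic equation s² + 1.9s + 5.4K_p = 0 gives ζ = 1.9/(2√(5.4K_p)).
Setting ζ = 0.4342: √(5.4K_p) = 1.9/(2·0.4342) = 2.188, so K_p = 4.788/5.4 = 0.887.

K_p = 0.887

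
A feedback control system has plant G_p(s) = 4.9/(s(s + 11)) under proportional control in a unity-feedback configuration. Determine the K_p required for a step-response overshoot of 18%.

K_p = 26.9

From %OS = 100·exp(−πζ/√(1−ζ²)) = 18%, ζ = −ln(0.18)/√(π²+ln²(0.18)) = 0.4791.
Characteristic equation s² + 11s + 4.9K_p = 0 gives ζ = 11/(2√(4.9K_p)).
Setting ζ = 0.4791: √(4.9K_p) = 11/(2·0.4791) = 11.48, so K_p = 131.8/4.9 = 26.9.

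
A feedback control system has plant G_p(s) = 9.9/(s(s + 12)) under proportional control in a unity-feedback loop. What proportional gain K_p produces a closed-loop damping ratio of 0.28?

Closed-loop characteristic equation: s² + 12s + K_p·9.9 = 0.
So ω_n = √(9.9K_p) and 2ζω_n = 12, giving ζ = 12/(2√(9.9K_p)).
Setting ζ = 0.28: √(9.9K_p) = 12/(2·0.28) = 21.43, so K_p = 459.2/9.9 = 46.4.

K_p = 46.4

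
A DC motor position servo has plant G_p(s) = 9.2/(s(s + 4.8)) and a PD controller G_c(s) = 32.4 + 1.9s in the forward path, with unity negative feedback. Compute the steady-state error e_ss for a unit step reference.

0

The open loop G_c(s)G_p(s) has a pole at the origin (type 1), so the static position error constant is infinite and e_ss = 1/(1+∞) = 0.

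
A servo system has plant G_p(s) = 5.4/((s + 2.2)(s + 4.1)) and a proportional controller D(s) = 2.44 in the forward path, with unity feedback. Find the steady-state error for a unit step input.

The loop is type 0. Static position error constant K_pos = D(0)·G_p(0) = 2.44·0.5987 = 1.461.
Steady-state error to a unit step: e_ss = 1/(1+K_pos) = 1/2.461 = 0.406.

0.406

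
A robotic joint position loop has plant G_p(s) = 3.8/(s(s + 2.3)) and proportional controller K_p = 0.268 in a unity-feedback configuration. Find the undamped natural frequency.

ω_n = 1.01 rad/s

The closed-loop denominator is s(s+2.3) + 0.268·3.8 = s² + 2.3s + 1.018.
Matching s² + 2ζω_n s + ω_n²: ω_n = √1.018 = 1.009 rad/s and 2ζω_n = 2.3, so ζ = 2.3/(2·1.009) = 1.14.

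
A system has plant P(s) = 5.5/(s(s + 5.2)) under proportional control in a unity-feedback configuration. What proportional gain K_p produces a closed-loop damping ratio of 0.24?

K_p = 21.3

Closed-loop characteristic equation: s² + 5.2s + K_p·5.5 = 0.
So ω_n = √(5.5K_p) and 2ζω_n = 5.2, giving ζ = 5.2/(2√(5.5K_p)).
Setting ζ = 0.24: √(5.5K_p) = 5.2/(2·0.24) = 10.83, so K_p = 117.4/5.5 = 21.3.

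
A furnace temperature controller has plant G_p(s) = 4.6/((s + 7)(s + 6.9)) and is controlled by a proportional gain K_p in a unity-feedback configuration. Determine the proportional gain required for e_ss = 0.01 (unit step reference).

Steady-state error for a unit step on this type-0 loop is 1/(1 + K_p·G_p(0)).
G_p(0) = 0.09524. Require 1/(1 + K_p·0.09524) = 0.01, so 1 + 0.09524·K_p = 100.
K_p = (100 − 1)/0.09524 = 1040.

K_p = 1040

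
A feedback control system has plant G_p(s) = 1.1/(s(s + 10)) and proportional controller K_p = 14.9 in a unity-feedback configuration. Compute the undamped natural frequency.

The closed-loop denominator is s(s+10) + 14.9·1.1 = s² + 10s + 16.39.
So ω_n² = 16.39 ⇒ ω_n = 4.048 rad/s, and ζ = 10/(2ω_n) = 1.24.

ω_n = 4.05 rad/s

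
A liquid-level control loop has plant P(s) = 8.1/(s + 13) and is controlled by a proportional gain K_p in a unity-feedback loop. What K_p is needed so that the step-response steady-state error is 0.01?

K_p = 159

Steady-state error for a unit step on this type-0 loop is 1/(1 + K_p·P(0)).
P(0) = 0.6231. Require 1/(1 + K_p·0.6231) = 0.01, so 1 + 0.6231·K_p = 100.
K_p = (100 − 1)/0.6231 = 159.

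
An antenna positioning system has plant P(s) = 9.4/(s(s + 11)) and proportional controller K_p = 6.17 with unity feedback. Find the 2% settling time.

Closed-loop characteristic equation: s² + 11s + 58 = 0, so ω_n = 7.616 rad/s and ζ = 11/(2·7.616) = 0.7222.
2% settling time T_s ≈ 4/(ζω_n) = 4/5.5 = 0.727 s.

T_s ≈ 0.727 s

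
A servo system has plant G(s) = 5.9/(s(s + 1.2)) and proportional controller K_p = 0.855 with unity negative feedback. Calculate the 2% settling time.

From 1 + K_pG(s) = 0: s² + 1.2s + 5.045 = 0 ⇒ ω_n = 2.246, ζ = 0.2671.
2% settling time T_s ≈ 4/(ζω_n) = 4/0.6 = 6.67 s.

T_s ≈ 6.67 s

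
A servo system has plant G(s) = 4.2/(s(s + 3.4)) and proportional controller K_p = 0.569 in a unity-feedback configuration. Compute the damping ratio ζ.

With unity feedback the closed-loop characteristic equation is s² + 3.4s + 0.569·4.2 = s² + 3.4s + 2.39 = 0.
So ω_n² = 2.39 ⇒ ω_n = 1.546 rad/s, and ζ = 3.4/(2ω_n) = 1.1.

ζ = 1.1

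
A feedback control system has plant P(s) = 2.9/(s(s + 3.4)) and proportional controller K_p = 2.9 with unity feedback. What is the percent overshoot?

10.3%

The closed-loop denominator s² + 3.4s + 8.41 gives ω_n = √8.41 = 2.9 and ζ = 3.4/(2ω_n) = 0.5862.
%OS = 100·exp(−πζ/√(1−ζ²)) = 100·exp(−π·0.5862/√0.6564) = 10.3%.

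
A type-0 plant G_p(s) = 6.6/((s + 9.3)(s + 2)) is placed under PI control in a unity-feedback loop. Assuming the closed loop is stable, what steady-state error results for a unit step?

0

The PI controller's integrator makes the forward path type 1, so e_ss to a step is zero.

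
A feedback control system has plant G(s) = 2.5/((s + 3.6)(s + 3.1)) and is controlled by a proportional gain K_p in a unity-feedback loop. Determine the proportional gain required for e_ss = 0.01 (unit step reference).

K_p = 442

For a type-0 loop with proportional control, e_ss = 1/(1 + K_p·G(0)).
G(0) = 0.224. Require 1/(1 + K_p·0.224) = 0.01, so 1 + 0.224·K_p = 100.
K_p = (100 − 1)/0.224 = 442.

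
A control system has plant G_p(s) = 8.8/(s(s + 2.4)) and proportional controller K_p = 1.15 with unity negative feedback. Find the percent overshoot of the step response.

The closed-loop denominator s² + 2.4s + 10.12 gives ω_n = √10.12 = 3.181 and ζ = 2.4/(2ω_n) = 0.3772.
%OS = 100·exp(−πζ/√(1−ζ²)) = 100·exp(−π·0.3772/√0.8577) = 27.8%.

27.8%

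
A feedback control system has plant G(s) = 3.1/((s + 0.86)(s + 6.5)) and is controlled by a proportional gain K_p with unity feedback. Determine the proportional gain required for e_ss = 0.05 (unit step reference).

K_p = 34.3

Steady-state error for a unit step on this type-0 loop is 1/(1 + K_p·G(0)).
G(0) = 0.5546. Require 1/(1 + K_p·0.5546) = 0.05, so 1 + 0.5546·K_p = 20.
K_p = (20 − 1)/0.5546 = 34.3.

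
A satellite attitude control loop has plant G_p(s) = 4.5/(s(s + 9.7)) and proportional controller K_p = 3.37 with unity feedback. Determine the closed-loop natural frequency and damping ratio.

1 + K_p·G_p(s) = 0 gives s² + 9.7s + 15.17 = 0.
Matching s² + 2ζω_n s + ω_n²: ω_n = √15.17 = 3.894 rad/s and 2ζω_n = 9.7, so ζ = 9.7/(2·3.894) = 1.25.

ω_n = 3.89 rad/s, ζ = 1.25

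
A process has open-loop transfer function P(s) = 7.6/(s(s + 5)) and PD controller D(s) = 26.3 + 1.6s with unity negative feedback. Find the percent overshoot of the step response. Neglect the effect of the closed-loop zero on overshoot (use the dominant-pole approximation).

Forward path: (26.3 + 1.6s)·7.6/(s(s+5)). The closed-loop characteristic equation is s² + (5 + 7.6·1.6)s + 7.6·26.3 = 0.
That is s² + 17.16s + 199.9 = 0, so ω_n = 14.14 rad/s and ζ = 17.16/(2·14.14) = 0.6069.
%OS = 100·exp(−πζ/√(1−ζ²)) = 9.08%.

9.08%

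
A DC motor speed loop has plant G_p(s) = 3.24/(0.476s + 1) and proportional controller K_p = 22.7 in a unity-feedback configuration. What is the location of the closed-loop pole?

Closed loop: T(s) = K_p·G_p/(1+K_p·G_p) = 73.55/(0.476s + 1 + 73.55), with pole at s = −(1 + 73.55)/0.476 = −156.6.

s = -156.6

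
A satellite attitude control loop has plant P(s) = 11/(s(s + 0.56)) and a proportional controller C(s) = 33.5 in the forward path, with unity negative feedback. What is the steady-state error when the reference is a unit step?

0

The open loop C(s)P(s) has a pole at the origin (type 1), so the static position error constant is infinite and e_ss = 1/(1+∞) = 0.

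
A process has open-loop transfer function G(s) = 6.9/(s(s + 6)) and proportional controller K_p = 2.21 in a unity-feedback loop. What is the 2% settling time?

From 1 + K_pG(s) = 0: s² + 6s + 15.25 = 0 ⇒ ω_n = 3.905, ζ = 0.7682.
2% settling time T_s ≈ 4/(ζω_n) = 4/3 = 1.33 s.

T_s ≈ 1.33 s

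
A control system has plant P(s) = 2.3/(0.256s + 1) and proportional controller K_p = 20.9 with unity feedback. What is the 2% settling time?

T_s ≈ 0.0209 s

Closed loop: T(s) = K_p·P/(1+K_p·P) = 48.07/(0.256s + 1 + 48.07), with pole at s = −(1 + 48.07)/0.256 = −191.7.
τ = 1/191.7 = 0.005217 s, so 2% settling time ≈ 4τ = 0.0209 s.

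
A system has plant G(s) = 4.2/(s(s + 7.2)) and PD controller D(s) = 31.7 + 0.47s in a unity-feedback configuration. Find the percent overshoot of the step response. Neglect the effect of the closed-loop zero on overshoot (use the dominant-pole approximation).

Forward path: (31.7 + 0.47s)·4.2/(s(s+7.2)). The closed-loop characteristic equation is s² + (7.2 + 4.2·0.47)s + 4.2·31.7 = 0.
That is s² + 9.174s + 133.1 = 0, so ω_n = 11.54 rad/s and ζ = 9.174/(2·11.54) = 0.3975.
%OS = 100·exp(−πζ/√(1−ζ²)) = 25.6%.

25.6%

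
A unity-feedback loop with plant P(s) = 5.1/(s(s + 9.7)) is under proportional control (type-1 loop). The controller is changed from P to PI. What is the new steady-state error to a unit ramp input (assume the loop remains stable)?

The integrator raises the loop to type 2, so K_v → ∞ and e_ss to a ramp is zero.

0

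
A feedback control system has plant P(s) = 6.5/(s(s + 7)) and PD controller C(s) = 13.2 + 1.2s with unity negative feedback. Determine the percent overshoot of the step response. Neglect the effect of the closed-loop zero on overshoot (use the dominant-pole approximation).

Forward path: (13.2 + 1.2s)·6.5/(s(s+7)). The closed-loop characteristic equation is s² + (7 + 6.5·1.2)s + 6.5·13.2 = 0.
That is s² + 14.8s + 85.8 = 0, so ω_n = 9.263 rad/s and ζ = 14.8/(2·9.263) = 0.7989.
%OS = 100·exp(−πζ/√(1−ζ²)) = 1.54%.

1.54%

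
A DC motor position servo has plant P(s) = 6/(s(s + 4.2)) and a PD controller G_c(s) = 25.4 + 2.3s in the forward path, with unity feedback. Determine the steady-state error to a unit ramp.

The loop has one pole at the origin (type 1). Velocity error constant K_v = lim_{s→0} s·G_c(s)P(s) = 25.4·6/4.2 = 36.29.
Steady-state error to a unit ramp: e_ss = 1/K_v = 0.0276.

0.0276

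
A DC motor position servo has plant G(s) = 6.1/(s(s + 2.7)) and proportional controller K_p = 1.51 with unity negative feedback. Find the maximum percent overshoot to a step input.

The closed-loop denominator s² + 2.7s + 9.211 gives ω_n = √9.211 = 3.035 and ζ = 2.7/(2ω_n) = 0.4448.
%OS = 100·exp(−πζ/√(1−ζ²)) = 100·exp(−π·0.4448/√0.8021) = 21%.

21%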